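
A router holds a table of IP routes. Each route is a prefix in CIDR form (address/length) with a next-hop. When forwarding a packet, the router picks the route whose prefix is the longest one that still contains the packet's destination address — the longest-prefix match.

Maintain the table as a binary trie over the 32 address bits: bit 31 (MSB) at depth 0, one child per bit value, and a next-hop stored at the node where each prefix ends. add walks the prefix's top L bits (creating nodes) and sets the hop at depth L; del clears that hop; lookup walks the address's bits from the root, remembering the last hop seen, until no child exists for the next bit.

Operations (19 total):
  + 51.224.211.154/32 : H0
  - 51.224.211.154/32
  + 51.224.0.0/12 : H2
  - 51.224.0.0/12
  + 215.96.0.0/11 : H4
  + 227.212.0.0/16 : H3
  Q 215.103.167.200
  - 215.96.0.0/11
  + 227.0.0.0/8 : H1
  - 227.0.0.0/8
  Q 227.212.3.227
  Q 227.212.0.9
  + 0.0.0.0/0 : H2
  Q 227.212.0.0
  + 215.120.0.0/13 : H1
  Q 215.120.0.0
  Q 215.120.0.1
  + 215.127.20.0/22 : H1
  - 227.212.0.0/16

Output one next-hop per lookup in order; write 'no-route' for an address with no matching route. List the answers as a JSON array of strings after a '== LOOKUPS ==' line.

Trace:
  add 51.224.211.154/32 -> H0 at depth 32
  del 51.224.211.154/32 (clear depth 32)
  add 51.224.0.0/12 -> H2 at depth 12
  del 51.224.0.0/12 (clear depth 12)
  add 215.96.0.0/11 -> H4 at depth 11
  add 227.212.0.0/16 -> H3 at depth 16
  lookup 215.103.167.200: bits 11010111011 walk d0:-→d1:-→d2:-→d3:-→d4:-→d5:-→d6:-→d7:-→d8:-→d9:-→d10:-→d11:H4 -> H4
  del 215.96.0.0/11 (clear depth 11)
  add 227.0.0.0/8 -> H1 at depth 8
  del 227.0.0.0/8 (clear depth 8)
  lookup 227.212.3.227: bits 1110001111010100 walk d0:-→d1:-→d2:-→d3:-→d4:-→d5:-→d6:-→d7:-→d8:-→d9:-→d10:-→d11:-→d12:-→d13:-→d14:-→d15:-→d16:H3 -> H3
  lookup 227.212.0.9: bits 1110001111010100 walk d0:-→d1:-→d2:-→d3:-→d4:-→d5:-→d6:-→d7:-→d8:-→d9:-→d10:-→d11:-→d12:-→d13:-→d14:-→d15:-→d16:H3 -> H3
  add 0.0.0.0/0 -> H2 at depth 0
  lookup 227.212.0.0: bits 1110001111010100 walk d0:H2→d1:-→d2:-→d3:-→d4:-→d5:-→d6:-→d7:-→d8:-→d9:-→d10:-→d11:-→d12:-→d13:-→d14:-→d15:-→d16:H3 -> H3
  add 215.120.0.0/13 -> H1 at depth 13
  lookup 215.120.0.0: bits 1101011101111 walk d0:H2→d1:-→d2:-→d3:-→d4:-→d5:-→d6:-→d7:-→d8:-→d9:-→d10:-→d11:-→d12:-→d13:H1 -> H1
  lookup 215.120.0.1: bits 1101011101111 walk d0:H2→d1:-→d2:-→d3:-→d4:-→d5:-→d6:-→d7:-→d8:-→d9:-→d10:-→d11:-→d12:-→d13:H1 -> H1
  add 215.127.20.0/22 -> H1 at depth 22
  del 227.212.0.0/16 (clear depth 16)

== LOOKUPS ==
["H4","H3","H3","H3","H1","H1"]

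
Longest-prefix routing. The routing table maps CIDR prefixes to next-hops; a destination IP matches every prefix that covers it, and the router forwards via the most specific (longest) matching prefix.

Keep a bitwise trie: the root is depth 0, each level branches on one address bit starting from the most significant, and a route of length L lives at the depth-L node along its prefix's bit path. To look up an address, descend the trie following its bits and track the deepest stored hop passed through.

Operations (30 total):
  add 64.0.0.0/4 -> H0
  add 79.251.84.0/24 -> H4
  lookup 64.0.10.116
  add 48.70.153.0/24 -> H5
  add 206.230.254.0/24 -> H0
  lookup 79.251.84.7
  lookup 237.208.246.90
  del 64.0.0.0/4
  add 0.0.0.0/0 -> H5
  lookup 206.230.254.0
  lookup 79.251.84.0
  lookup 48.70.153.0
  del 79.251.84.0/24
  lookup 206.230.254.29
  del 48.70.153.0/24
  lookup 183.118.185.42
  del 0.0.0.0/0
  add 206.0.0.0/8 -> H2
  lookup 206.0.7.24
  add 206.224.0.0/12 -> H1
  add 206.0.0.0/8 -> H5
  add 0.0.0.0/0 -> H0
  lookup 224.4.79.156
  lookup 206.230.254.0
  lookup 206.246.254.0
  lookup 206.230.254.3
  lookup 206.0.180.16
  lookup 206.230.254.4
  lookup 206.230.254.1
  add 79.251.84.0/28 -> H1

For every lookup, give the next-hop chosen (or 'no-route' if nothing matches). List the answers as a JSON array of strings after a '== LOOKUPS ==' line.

Trace:
  + 64.0.0.0/4 (H0) depth=4
  + 79.251.84.0/24 (H4) depth=24
  Q 64.0.10.116: descend 0100 ; hops seen [H0] ; pick H0
  + 48.70.153.0/24 (H5) depth=24
  + 206.230.254.0/24 (H0) depth=24
  Q 79.251.84.7: descend 010011111111101101010100 ; hops seen [H0,H4] ; pick H4
  Q 237.208.246.90: descend 11 ; hops seen [∅] ; pick no-route
  - 64.0.0.0/4 clear@4
  + 0.0.0.0/0 (H5) depth=0
  Q 206.230.254.0: descend 110011101110011011111110 ; hops seen [H5,H0] ; pick H0
  Q 79.251.84.0: descend 010011111111101101010100 ; hops seen [H5,H4] ; pick H4
  Q 48.70.153.0: descend 001100000100011010011001 ; hops seen [H5,H5] ; pick H5
  - 79.251.84.0/24 clear@24
  Q 206.230.254.29: descend 110011101110011011111110 ; hops seen [H5,H0] ; pick H0
  - 48.70.153.0/24 clear@24
  Q 183.118.185.42: descend 1 ; hops seen [H5] ; pick H5
  - 0.0.0.0/0 clear@0
  + 206.0.0.0/8 (H2) depth=8
  Q 206.0.7.24: descend 11001110 ; hops seen [H2] ; pick H2
  + 206.224.0.0/12 (H1) depth=12
  + 206.0.0.0/8 (H5) depth=8
  + 0.0.0.0/0 (H0) depth=0
  Q 224.4.79.156: descend 11 ; hops seen [H0] ; pick H0
  Q 206.230.254.0: descend 110011101110011011111110 ; hops seen [H0,H5,H1,H0] ; pick H0
  Q 206.246.254.0: descend 11001110111 ; hops seen [H0,H5] ; pick H5
  Q 206.230.254.3: descend 110011101110011011111110 ; hops seen [H0,H5,H1,H0] ; pick H0
  Q 206.0.180.16: descend 11001110 ; hops seen [H0,H5] ; pick H5
  Q 206.230.254.4: descend 110011101110011011111110 ; hops seen [H0,H5,H1,H0] ; pick H0
  Q 206.230.254.1: descend 110011101110011011111110 ; hops seen [H0,H5,H1,H0] ; pick H0
  + 79.251.84.0/28 (H1) depth=28

== LOOKUPS ==
["H0","H4","no-route","H0","H4","H5","H0","H5","H2","H0","H0","H5","H0","H5","H0","H0"]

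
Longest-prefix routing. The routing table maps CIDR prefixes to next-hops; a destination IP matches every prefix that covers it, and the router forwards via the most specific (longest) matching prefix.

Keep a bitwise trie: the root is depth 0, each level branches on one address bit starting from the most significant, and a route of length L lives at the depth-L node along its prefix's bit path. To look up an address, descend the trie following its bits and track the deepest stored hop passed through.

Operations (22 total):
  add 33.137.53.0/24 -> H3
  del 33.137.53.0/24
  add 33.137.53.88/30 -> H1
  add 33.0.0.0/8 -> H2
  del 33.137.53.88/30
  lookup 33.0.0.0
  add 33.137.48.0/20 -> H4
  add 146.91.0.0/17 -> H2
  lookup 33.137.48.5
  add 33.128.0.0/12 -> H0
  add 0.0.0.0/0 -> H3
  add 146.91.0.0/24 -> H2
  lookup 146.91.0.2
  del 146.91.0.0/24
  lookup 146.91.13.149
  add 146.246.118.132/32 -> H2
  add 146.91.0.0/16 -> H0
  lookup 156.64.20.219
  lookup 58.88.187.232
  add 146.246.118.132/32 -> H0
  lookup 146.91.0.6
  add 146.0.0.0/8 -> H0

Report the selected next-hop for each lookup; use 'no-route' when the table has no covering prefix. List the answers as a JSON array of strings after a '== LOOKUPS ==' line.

Apply in order:
  + 33.137.53.0/24 (H3) depth=24
  - 33.137.53.0/24 clear@24
  + 33.137.53.88/30 (H1) depth=30
  + 33.0.0.0/8 (H2) depth=8
  - 33.137.53.88/30 clear@30
  ? 33.0.0.0  path d0:-→d1:-→d2:-→d3:-→d4:-→d5:-→d6:-→d7:-→d8:H2  best=H2
  + 33.137.48.0/20 (H4) depth=20
  + 146.91.0.0/17 (H2) depth=17
  ? 33.137.48.5  path d0:-→d1:-→d2:-→d3:-→d4:-→d5:-→d6:-→d7:-→d8:H2→d9:-→d10:-→d11:-→d12:-→d13:-→d14:-→d15:-→d16:-→d17:-→d18:-→d19:-→d20:H4→d21:-  best=H4
  + 33.128.0.0/12 (H0) depth=12
  + 0.0.0.0/0 (H3) depth=0
  + 146.91.0.0/24 (H2) depth=24
  ? 146.91.0.2  path d0:H3→d1:-→d2:-→d3:-→d4:-→d5:-→d6:-→d7:-→d8:-→d9:-→d10:-→d11:-→d12:-→d13:-→d14:-→d15:-→d16:-→d17:H2→d18:-→d19:-→d20:-→d21:-→d22:-→d23:-→d24:H2  best=H2
  - 146.91.0.0/24 clear@24
  ? 146.91.13.149  path d0:H3→d1:-→d2:-→d3:-→d4:-→d5:-→d6:-→d7:-→d8:-→d9:-→d10:-→d11:-→d12:-→d13:-→d14:-→d15:-→d16:-→d17:H2→d18:-→d19:-→d20:-  best=H2
  + 146.246.118.132/32 (H2) depth=32
  + 146.91.0.0/16 (H0) depth=16
  ? 156.64.20.219  path d0:H3→d1:-→d2:-→d3:-→d4:-  best=H3
  ? 58.88.187.232  path d0:H3→d1:-→d2:-→d3:-  best=H3
  + 146.246.118.132/32 (H0) depth=32
  ? 146.91.0.6  path d0:H3→d1:-→d2:-→d3:-→d4:-→d5:-→d6:-→d7:-→d8:-→d9:-→d10:-→d11:-→d12:-→d13:-→d14:-→d15:-→d16:H0→d17:H2→d18:-→d19:-→d20:-→d21:-→d22:-→d23:-→d24:-  best=H2
  + 146.0.0.0/8 (H0) depth=8

== LOOKUPS ==
["H2","H4","H2","H2","H3","H3","H2"]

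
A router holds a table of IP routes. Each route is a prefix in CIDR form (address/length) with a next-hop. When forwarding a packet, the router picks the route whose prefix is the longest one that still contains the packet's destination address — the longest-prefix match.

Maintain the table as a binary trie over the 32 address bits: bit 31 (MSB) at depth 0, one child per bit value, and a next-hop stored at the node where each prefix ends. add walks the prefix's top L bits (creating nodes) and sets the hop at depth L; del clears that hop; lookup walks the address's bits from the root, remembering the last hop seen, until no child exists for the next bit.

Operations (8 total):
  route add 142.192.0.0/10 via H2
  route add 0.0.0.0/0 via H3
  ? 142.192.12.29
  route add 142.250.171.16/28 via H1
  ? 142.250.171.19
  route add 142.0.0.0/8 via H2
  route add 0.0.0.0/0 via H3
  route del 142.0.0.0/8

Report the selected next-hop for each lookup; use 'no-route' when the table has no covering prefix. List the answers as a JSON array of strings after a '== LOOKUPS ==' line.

Process each operation:
  + 142.192.0.0/10 (H2) depth=10
  + 0.0.0.0/0 (H3) depth=0
  Q 142.192.12.29: descend 1000111011 ; hops seen [H3,H2] ; pick H2
  + 142.250.171.16/28 (H1) depth=28
  Q 142.250.171.19: descend 1000111011111010101010110001 ; hops seen [H3,H2,H1] ; pick H1
  + 142.0.0.0/8 (H2) depth=8
  + 0.0.0.0/0 (H3) depth=0
  - 142.0.0.0/8 clear@8

== LOOKUPS ==
["H2","H1"]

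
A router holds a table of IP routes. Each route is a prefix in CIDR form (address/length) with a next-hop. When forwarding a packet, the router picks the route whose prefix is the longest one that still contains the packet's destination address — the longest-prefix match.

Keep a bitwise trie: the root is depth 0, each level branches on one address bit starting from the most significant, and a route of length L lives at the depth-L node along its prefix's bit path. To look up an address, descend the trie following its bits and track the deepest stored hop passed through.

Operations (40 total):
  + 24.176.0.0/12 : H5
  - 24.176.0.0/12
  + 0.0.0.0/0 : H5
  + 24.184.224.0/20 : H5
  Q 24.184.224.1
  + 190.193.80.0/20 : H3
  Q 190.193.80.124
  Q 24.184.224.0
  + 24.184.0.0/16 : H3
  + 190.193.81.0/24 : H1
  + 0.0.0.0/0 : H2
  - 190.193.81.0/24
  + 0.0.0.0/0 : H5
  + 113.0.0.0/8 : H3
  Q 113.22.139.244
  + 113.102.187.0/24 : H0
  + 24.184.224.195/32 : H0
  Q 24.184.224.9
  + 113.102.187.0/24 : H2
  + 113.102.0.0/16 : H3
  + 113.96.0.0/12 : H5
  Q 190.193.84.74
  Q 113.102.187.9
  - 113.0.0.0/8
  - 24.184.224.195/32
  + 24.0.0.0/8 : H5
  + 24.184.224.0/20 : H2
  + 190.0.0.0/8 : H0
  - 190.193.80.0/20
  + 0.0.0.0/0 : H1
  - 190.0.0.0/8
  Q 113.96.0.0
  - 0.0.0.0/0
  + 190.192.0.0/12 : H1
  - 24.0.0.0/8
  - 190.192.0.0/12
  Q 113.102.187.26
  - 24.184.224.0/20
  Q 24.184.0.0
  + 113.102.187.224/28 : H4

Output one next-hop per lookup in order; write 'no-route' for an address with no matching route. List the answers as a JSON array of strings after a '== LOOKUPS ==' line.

Trace:
  add 24.176.0.0/12 -> H5 at depth 12
  - 24.176.0.0/12 clear@12
  add 0.0.0.0/0 -> H5 at depth 0
  add 24.184.224.0/20 -> H5 at depth 20
  lookup 24.184.224.1: bits 00011000101110001110 walk d0:H5→d1:-→d2:-→d3:-→d4:-→d5:-→d6:-→d7:-→d8:-→d9:-→d10:-→d11:-→d12:-→d13:-→d14:-→d15:-→d16:-→d17:-→d18:-→d19:-→d20:H5 -> H5
  add 190.193.80.0/20 -> H3 at depth 20
  lookup 190.193.80.124: bits 10111110110000010101 walk d0:H5→d1:-→d2:-→d3:-→d4:-→d5:-→d6:-→d7:-→d8:-→d9:-→d10:-→d11:-→d12:-→d13:-→d14:-→d15:-→d16:-→d17:-→d18:-→d19:-→d20:H3 -> H3
  lookup 24.184.224.0: bits 00011000101110001110 walk d0:H5→d1:-→d2:-→d3:-→d4:-→d5:-→d6:-→d7:-→d8:-→d9:-→d10:-→d11:-→d12:-→d13:-→d14:-→d15:-→d16:-→d17:-→d18:-→d19:-→d20:H5 -> H5
  add 24.184.0.0/16 -> H3 at depth 16
  add 190.193.81.0/24 -> H1 at depth 24
  add 0.0.0.0/0 -> H2 at depth 0
  - 190.193.81.0/24 clear@24
  add 0.0.0.0/0 -> H5 at depth 0
  add 113.0.0.0/8 -> H3 at depth 8
  lookup 113.22.139.244: bits 01110001 walk d0:H5→d1:-→d2:-→d3:-→d4:-→d5:-→d6:-→d7:-→d8:H3 -> H3
  add 113.102.187.0/24 -> H0 at depth 24
  add 24.184.224.195/32 -> H0 at depth 32
  lookup 24.184.224.9: bits 000110001011100011100000 walk d0:H5→d1:-→d2:-→d3:-→d4:-→d5:-→d6:-→d7:-→d8:-→d9:-→d10:-→d11:-→d12:-→d13:-→d14:-→d15:-→d16:H3→d17:-→d18:-→d19:-→d20:H5→d21:-→d22:-→d23:-→d24:- -> H5
  add 113.102.187.0/24 -> H2 at depth 24
  add 113.102.0.0/16 -> H3 at depth 16
  add 113.96.0.0/12 -> H5 at depth 12
  lookup 190.193.84.74: bits 101111101100000101010 walk d0:H5→d1:-→d2:-→d3:-→d4:-→d5:-→d6:-→d7:-→d8:-→d9:-→d10:-→d11:-→d12:-→d13:-→d14:-→d15:-→d16:-→d17:-→d18:-→d19:-→d20:H3→d21:- -> H3
  lookup 113.102.187.9: bits 011100010110011010111011 walk d0:H5→d1:-→d2:-→d3:-→d4:-→d5:-→d6:-→d7:-→d8:H3→d9:-→d10:-→d11:-→d12:H5→d13:-→d14:-→d15:-→d16:H3→d17:-→d18:-→d19:-→d20:-→d21:-→d22:-→d23:-→d24:H2 -> H2
  - 113.0.0.0/8 clear@8
  - 24.184.224.195/32 clear@32
  add 24.0.0.0/8 -> H5 at depth 8
  add 24.184.224.0/20 -> H2 at depth 20
  add 190.0.0.0/8 -> H0 at depth 8
  - 190.193.80.0/20 clear@20
  add 0.0.0.0/0 -> H1 at depth 0
  - 190.0.0.0/8 clear@8
  lookup 113.96.0.0: bits 0111000101100 walk d0:H1→d1:-→d2:-→d3:-→d4:-→d5:-→d6:-→d7:-→d8:-→d9:-→d10:-→d11:-→d12:H5→d13:- -> H5
  - 0.0.0.0/0 clear@0
  add 190.192.0.0/12 -> H1 at depth 12
  - 24.0.0.0/8 clear@8
  - 190.192.0.0/12 clear@12
  lookup 113.102.187.26: bits 011100010110011010111011 walk d0:-→d1:-→d2:-→d3:-→d4:-→d5:-→d6:-→d7:-→d8:-→d9:-→d10:-→d11:-→d12:H5→d13:-→d14:-→d15:-→d16:H3→d17:-→d18:-→d19:-→d20:-→d21:-→d22:-→d23:-→d24:H2 -> H2
  - 24.184.224.0/20 clear@20
  lookup 24.184.0.0: bits 0001100010111000 walk d0:-→d1:-→d2:-→d3:-→d4:-→d5:-→d6:-→d7:-→d8:-→d9:-→d10:-→d11:-→d12:-→d13:-→d14:-→d15:-→d16:H3 -> H3
  add 113.102.187.224/28 -> H4 at depth 28

== LOOKUPS ==
["H5","H3","H5","H3","H5","H3","H2","H5","H2","H3"]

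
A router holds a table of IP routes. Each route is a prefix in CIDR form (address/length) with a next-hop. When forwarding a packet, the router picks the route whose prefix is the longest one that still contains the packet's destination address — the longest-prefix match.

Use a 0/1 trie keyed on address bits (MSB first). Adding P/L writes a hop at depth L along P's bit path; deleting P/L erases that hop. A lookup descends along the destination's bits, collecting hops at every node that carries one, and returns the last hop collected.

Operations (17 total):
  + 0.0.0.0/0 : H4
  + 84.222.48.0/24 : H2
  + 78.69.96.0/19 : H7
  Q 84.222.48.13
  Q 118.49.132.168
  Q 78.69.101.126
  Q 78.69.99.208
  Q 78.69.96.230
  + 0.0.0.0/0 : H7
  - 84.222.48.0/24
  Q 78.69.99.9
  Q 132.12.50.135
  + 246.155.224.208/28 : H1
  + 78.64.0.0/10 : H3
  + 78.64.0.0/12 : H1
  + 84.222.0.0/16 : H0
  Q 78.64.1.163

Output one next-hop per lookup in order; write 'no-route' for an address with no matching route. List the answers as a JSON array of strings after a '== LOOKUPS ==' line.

Process each operation:
  + 0.0.0.0/0 (H4) depth=0
  + 84.222.48.0/24 (H2) depth=24
  + 78.69.96.0/19 (H7) depth=19
  lookup 84.222.48.13: bits 010101001101111000110000 walk d0:H4→d1:-→d2:-→d3:-→d4:-→d5:-→d6:-→d7:-→d8:-→d9:-→d10:-→d11:-→d12:-→d13:-→d14:-→d15:-→d16:-→d17:-→d18:-→d19:-→d20:-→d21:-→d22:-→d23:-→d24:H2 -> H2
  lookup 118.49.132.168: bits 01 walk d0:H4→d1:-→d2:- -> H4
  lookup 78.69.101.126: bits 0100111001000101011 walk d0:H4→d1:-→d2:-→d3:-→d4:-→d5:-→d6:-→d7:-→d8:-→d9:-→d10:-→d11:-→d12:-→d13:-→d14:-→d15:-→d16:-→d17:-→d18:-→d19:H7 -> H7
  lookup 78.69.99.208: bits 0100111001000101011 walk d0:H4→d1:-→d2:-→d3:-→d4:-→d5:-→d6:-→d7:-→d8:-→d9:-→d10:-→d11:-→d12:-→d13:-→d14:-→d15:-→d16:-→d17:-→d18:-→d19:H7 -> H7
  lookup 78.69.96.230: bits 0100111001000101011 walk d0:H4→d1:-→d2:-→d3:-→d4:-→d5:-→d6:-→d7:-→d8:-→d9:-→d10:-→d11:-→d12:-→d13:-→d14:-→d15:-→d16:-→d17:-→d18:-→d19:H7 -> H7
  + 0.0.0.0/0 (H7) depth=0
  - 84.222.48.0/24 clear@24
  lookup 78.69.99.9: bits 0100111001000101011 walk d0:H7→d1:-→d2:-→d3:-→d4:-→d5:-→d6:-→d7:-→d8:-→d9:-→d10:-→d11:-→d12:-→d13:-→d14:-→d15:-→d16:-→d17:-→d18:-→d19:H7 -> H7
  lookup 132.12.50.135: bits ε walk d0:H7 -> H7
  + 246.155.224.208/28 (H1) depth=28
  + 78.64.0.0/10 (H3) depth=10
  + 78.64.0.0/12 (H1) depth=12
  + 84.222.0.0/16 (H0) depth=16
  lookup 78.64.1.163: bits 0100111001000 walk d0:H7→d1:-→d2:-→d3:-→d4:-→d5:-→d6:-→d7:-→d8:-→d9:-→d10:H3→d11:-→d12:H1→d13:- -> H1

== LOOKUPS ==
["H2","H4","H7","H7","H7","H7","H7","H1"]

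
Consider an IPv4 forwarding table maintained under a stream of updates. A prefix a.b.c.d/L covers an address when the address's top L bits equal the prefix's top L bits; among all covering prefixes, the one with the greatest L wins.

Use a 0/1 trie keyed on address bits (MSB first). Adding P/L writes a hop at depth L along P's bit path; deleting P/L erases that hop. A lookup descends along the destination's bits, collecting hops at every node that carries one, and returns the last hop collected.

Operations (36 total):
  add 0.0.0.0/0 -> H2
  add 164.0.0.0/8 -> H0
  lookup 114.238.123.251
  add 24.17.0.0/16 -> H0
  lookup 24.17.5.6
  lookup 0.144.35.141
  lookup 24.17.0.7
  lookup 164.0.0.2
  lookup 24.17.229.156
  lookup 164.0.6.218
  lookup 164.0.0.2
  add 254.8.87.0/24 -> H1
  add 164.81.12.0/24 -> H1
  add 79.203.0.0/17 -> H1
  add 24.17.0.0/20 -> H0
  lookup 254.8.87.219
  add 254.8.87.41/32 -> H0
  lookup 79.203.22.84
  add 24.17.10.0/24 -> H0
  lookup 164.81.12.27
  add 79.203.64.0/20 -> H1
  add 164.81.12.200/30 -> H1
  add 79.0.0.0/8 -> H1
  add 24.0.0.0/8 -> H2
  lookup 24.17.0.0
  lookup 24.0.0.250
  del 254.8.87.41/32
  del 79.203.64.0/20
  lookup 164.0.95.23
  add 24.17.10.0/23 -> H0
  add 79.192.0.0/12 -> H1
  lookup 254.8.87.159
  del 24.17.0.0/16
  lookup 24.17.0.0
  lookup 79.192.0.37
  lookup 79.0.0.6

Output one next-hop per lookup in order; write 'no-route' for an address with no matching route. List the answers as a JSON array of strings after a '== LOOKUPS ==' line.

Apply in order:
  + 0.0.0.0/0 (H2) depth=0
  + 164.0.0.0/8 (H0) depth=8
  ? 114.238.123.251  path d0:H2  best=H2
  + 24.17.0.0/16 (H0) depth=16
  ? 24.17.5.6  path d0:H2→d1:-→d2:-→d3:-→d4:-→d5:-→d6:-→d7:-→d8:-→d9:-→d10:-→d11:-→d12:-→d13:-→d14:-→d15:-→d16:H0  best=H0
  ? 0.144.35.141  path d0:H2→d1:-→d2:-→d3:-  best=H2
  ? 24.17.0.7  path d0:H2→d1:-→d2:-→d3:-→d4:-→d5:-→d6:-→d7:-→d8:-→d9:-→d10:-→d11:-→d12:-→d13:-→d14:-→d15:-→d16:H0  best=H0
  ? 164.0.0.2  path d0:H2→d1:-→d2:-→d3:-→d4:-→d5:-→d6:-→d7:-→d8:H0  best=H0
  ? 24.17.229.156  path d0:H2→d1:-→d2:-→d3:-→d4:-→d5:-→d6:-→d7:-→d8:-→d9:-→d10:-→d11:-→d12:-→d13:-→d14:-→d15:-→d16:H0  best=H0
  ? 164.0.6.218  path d0:H2→d1:-→d2:-→d3:-→d4:-→d5:-→d6:-→d7:-→d8:H0  best=H0
  ? 164.0.0.2  path d0:H2→d1:-→d2:-→d3:-→d4:-→d5:-→d6:-→d7:-→d8:H0  best=H0
  + 254.8.87.0/24 (H1) depth=24
  + 164.81.12.0/24 (H1) depth=24
  + 79.203.0.0/17 (H1) depth=17
  + 24.17.0.0/20 (H0) depth=20
  ? 254.8.87.219  path d0:H2→d1:-→d2:-→d3:-→d4:-→d5:-→d6:-→d7:-→d8:-→d9:-→d10:-→d11:-→d12:-→d13:-→d14:-→d15:-→d16:-→d17:-→d18:-→d19:-→d20:-→d21:-→d22:-→d23:-→d24:H1  best=H1
  + 254.8.87.41/32 (H0) depth=32
  ? 79.203.22.84  path d0:H2→d1:-→d2:-→d3:-→d4:-→d5:-→d6:-→d7:-→d8:-→d9:-→d10:-→d11:-→d12:-→d13:-→d14:-→d15:-→d16:-→d17:H1  best=H1
  + 24.17.10.0/24 (H0) depth=24
  ? 164.81.12.27  path d0:H2→d1:-→d2:-→d3:-→d4:-→d5:-→d6:-→d7:-→d8:H0→d9:-→d10:-→d11:-→d12:-→d13:-→d14:-→d15:-→d16:-→d17:-→d18:-→d19:-→d20:-→d21:-→d22:-→d23:-→d24:H1  best=H1
  + 79.203.64.0/20 (H1) depth=20
  + 164.81.12.200/30 (H1) depth=30
  + 79.0.0.0/8 (H1) depth=8
  + 24.0.0.0/8 (H2) depth=8
  ? 24.17.0.0  path d0:H2→d1:-→d2:-→d3:-→d4:-→d5:-→d6:-→d7:-→d8:H2→d9:-→d10:-→d11:-→d12:-→d13:-→d14:-→d15:-→d16:H0→d17:-→d18:-→d19:-→d20:H0  best=H0
  ? 24.0.0.250  path d0:H2→d1:-→d2:-→d3:-→d4:-→d5:-→d6:-→d7:-→d8:H2→d9:-→d10:-→d11:-  best=H2
  - 254.8.87.41/32 clear@32
  - 79.203.64.0/20 clear@20
  ? 164.0.95.23  path d0:H2→d1:-→d2:-→d3:-→d4:-→d5:-→d6:-→d7:-→d8:H0→d9:-  best=H0
  + 24.17.10.0/23 (H0) depth=23
  + 79.192.0.0/12 (H1) depth=12
  ? 254.8.87.159  path d0:H2→d1:-→d2:-→d3:-→d4:-→d5:-→d6:-→d7:-→d8:-→d9:-→d10:-→d11:-→d12:-→d13:-→d14:-→d15:-→d16:-→d17:-→d18:-→d19:-→d20:-→d21:-→d22:-→d23:-→d24:H1  best=H1
  - 24.17.0.0/16 clear@16
  ? 24.17.0.0  path d0:H2→d1:-→d2:-→d3:-→d4:-→d5:-→d6:-→d7:-→d8:H2→d9:-→d10:-→d11:-→d12:-→d13:-→d14:-→d15:-→d16:-→d17:-→d18:-→d19:-→d20:H0  best=H0
  ? 79.192.0.37  path d0:H2→d1:-→d2:-→d3:-→d4:-→d5:-→d6:-→d7:-→d8:H1→d9:-→d10:-→d11:-→d12:H1  best=H1
  ? 79.0.0.6  path d0:H2→d1:-→d2:-→d3:-→d4:-→d5:-→d6:-→d7:-→d8:H1  best=H1

== LOOKUPS ==
["H2","H0","H2","H0","H0","H0","H0","H0","H1","H1","H1","H0","H2","H0","H1","H0","H1","H1"]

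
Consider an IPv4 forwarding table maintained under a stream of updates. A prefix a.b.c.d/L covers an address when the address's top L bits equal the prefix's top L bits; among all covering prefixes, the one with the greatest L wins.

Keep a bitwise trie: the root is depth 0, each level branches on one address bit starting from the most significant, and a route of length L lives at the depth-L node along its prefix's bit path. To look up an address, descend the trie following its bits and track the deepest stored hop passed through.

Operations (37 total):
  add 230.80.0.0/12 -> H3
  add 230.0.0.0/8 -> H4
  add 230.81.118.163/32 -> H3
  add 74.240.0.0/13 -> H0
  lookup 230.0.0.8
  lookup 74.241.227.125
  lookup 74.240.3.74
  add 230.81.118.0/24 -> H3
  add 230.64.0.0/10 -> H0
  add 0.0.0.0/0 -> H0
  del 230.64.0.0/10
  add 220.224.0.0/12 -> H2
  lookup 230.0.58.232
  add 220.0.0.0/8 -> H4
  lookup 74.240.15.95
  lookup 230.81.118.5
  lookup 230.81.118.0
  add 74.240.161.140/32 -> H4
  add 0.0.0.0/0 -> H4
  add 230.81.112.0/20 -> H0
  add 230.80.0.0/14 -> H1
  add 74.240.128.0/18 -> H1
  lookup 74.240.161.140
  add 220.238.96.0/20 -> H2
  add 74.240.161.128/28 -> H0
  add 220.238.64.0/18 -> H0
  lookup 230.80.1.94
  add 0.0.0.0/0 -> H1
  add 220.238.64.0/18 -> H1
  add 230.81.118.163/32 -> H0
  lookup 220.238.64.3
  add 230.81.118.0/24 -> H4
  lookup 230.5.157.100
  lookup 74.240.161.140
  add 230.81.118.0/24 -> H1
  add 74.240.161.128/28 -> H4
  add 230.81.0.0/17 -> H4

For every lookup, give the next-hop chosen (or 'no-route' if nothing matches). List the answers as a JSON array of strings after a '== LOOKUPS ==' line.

Process each operation:
  add 230.80.0.0/12 -> H3 at depth 12
  add 230.0.0.0/8 -> H4 at depth 8
  add 230.81.118.163/32 -> H3 at depth 32
  add 74.240.0.0/13 -> H0 at depth 13
  ? 230.0.0.8  path d0:-→d1:-→d2:-→d3:-→d4:-→d5:-→d6:-→d7:-→d8:H4→d9:-  best=H4
  ? 74.241.227.125  path d0:-→d1:-→d2:-→d3:-→d4:-→d5:-→d6:-→d7:-→d8:-→d9:-→d10:-→d11:-→d12:-→d13:H0  best=H0
  ? 74.240.3.74  path d0:-→d1:-→d2:-→d3:-→d4:-→d5:-→d6:-→d7:-→d8:-→d9:-→d10:-→d11:-→d12:-→d13:H0  best=H0
  add 230.81.118.0/24 -> H3 at depth 24
  add 230.64.0.0/10 -> H0 at depth 10
  add 0.0.0.0/0 -> H0 at depth 0
  - 230.64.0.0/10 clear@10
  add 220.224.0.0/12 -> H2 at depth 12
  ? 230.0.58.232  path d0:H0→d1:-→d2:-→d3:-→d4:-→d5:-→d6:-→d7:-→d8:H4→d9:-  best=H4
  add 220.0.0.0/8 -> H4 at depth 8
  ? 74.240.15.95  path d0:H0→d1:-→d2:-→d3:-→d4:-→d5:-→d6:-→d7:-→d8:-→d9:-→d10:-→d11:-→d12:-→d13:H0  best=H0
  ? 230.81.118.5  path d0:H0→d1:-→d2:-→d3:-→d4:-→d5:-→d6:-→d7:-→d8:H4→d9:-→d10:-→d11:-→d12:H3→d13:-→d14:-→d15:-→d16:-→d17:-→d18:-→d19:-→d20:-→d21:-→d22:-→d23:-→d24:H3  best=H3
  ? 230.81.118.0  path d0:H0→d1:-→d2:-→d3:-→d4:-→d5:-→d6:-→d7:-→d8:H4→d9:-→d10:-→d11:-→d12:H3→d13:-→d14:-→d15:-→d16:-→d17:-→d18:-→d19:-→d20:-→d21:-→d22:-→d23:-→d24:H3  best=H3
  add 74.240.161.140/32 -> H4 at depth 32
  add 0.0.0.0/0 -> H4 at depth 0
  add 230.81.112.0/20 -> H0 at depth 20
  add 230.80.0.0/14 -> H1 at depth 14
  add 74.240.128.0/18 -> H1 at depth 18
  ? 74.240.161.140  path d0:H4→d1:-→d2:-→d3:-→d4:-→d5:-→d6:-→d7:-→d8:-→d9:-→d10:-→d11:-→d12:-→d13:H0→d14:-→d15:-→d16:-→d17:-→d18:H1→d19:-→d20:-→d21:-→d22:-→d23:-→d24:-→d25:-→d26:-→d27:-→d28:-→d29:-→d30:-→d31:-→d32:H4  best=H4
  add 220.238.96.0/20 -> H2 at depth 20
  add 74.240.161.128/28 -> H0 at depth 28
  add 220.238.64.0/18 -> H0 at depth 18
  ? 230.80.1.94  path d0:H4→d1:-→d2:-→d3:-→d4:-→d5:-→d6:-→d7:-→d8:H4→d9:-→d10:-→d11:-→d12:H3→d13:-→d14:H1→d15:-  best=H1
  add 0.0.0.0/0 -> H1 at depth 0
  add 220.238.64.0/18 -> H1 at depth 18
  add 230.81.118.163/32 -> H0 at depth 32
  ? 220.238.64.3  path d0:H1→d1:-→d2:-→d3:-→d4:-→d5:-→d6:-→d7:-→d8:H4→d9:-→d10:-→d11:-→d12:H2→d13:-→d14:-→d15:-→d16:-→d17:-→d18:H1  best=H1
  add 230.81.118.0/24 -> H4 at depth 24
  ? 230.5.157.100  path d0:H1→d1:-→d2:-→d3:-→d4:-→d5:-→d6:-→d7:-→d8:H4→d9:-  best=H4
  ? 74.240.161.140  path d0:H1→d1:-→d2:-→d3:-→d4:-→d5:-→d6:-→d7:-→d8:-→d9:-→d10:-→d11:-→d12:-→d13:H0→d14:-→d15:-→d16:-→d17:-→d18:H1→d19:-→d20:-→d21:-→d22:-→d23:-→d24:-→d25:-→d26:-→d27:-→d28:H0→d29:-→d30:-→d31:-→d32:H4  best=H4
  add 230.81.118.0/24 -> H1 at depth 24
  add 74.240.161.128/28 -> H4 at depth 28
  add 230.81.0.0/17 -> H4 at depth 17

== LOOKUPS ==
["H4","H0","H0","H4","H0","H3","H3","H4","H1","H1","H4","H4"]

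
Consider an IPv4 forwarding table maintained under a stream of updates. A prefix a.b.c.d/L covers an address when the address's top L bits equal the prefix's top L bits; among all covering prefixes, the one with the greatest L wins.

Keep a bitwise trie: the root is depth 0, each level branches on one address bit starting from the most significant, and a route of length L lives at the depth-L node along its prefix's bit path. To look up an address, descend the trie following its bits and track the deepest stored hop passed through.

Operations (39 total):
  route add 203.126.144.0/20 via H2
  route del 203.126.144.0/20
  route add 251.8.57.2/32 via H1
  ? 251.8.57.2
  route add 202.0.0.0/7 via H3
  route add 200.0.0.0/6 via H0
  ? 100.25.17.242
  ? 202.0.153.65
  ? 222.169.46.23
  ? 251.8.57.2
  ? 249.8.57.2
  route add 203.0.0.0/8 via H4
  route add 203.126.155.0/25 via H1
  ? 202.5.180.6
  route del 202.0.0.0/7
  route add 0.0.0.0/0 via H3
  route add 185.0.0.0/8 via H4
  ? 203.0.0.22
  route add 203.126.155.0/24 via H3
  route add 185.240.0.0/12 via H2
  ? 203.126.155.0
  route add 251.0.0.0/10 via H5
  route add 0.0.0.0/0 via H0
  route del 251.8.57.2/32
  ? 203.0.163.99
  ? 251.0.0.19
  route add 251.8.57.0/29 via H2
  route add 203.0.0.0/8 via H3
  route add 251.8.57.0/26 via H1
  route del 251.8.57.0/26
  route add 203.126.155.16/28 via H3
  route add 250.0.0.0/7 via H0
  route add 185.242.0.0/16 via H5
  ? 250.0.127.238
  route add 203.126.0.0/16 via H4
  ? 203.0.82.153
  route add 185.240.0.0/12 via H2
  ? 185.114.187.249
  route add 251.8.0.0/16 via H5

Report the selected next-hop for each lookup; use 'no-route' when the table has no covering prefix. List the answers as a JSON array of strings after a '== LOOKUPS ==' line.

Process each operation:
  add 203.126.144.0/20 -> H2 at depth 20
  - 203.126.144.0/20 clear@20
  add 251.8.57.2/32 -> H1 at depth 32
  ? 251.8.57.2  path d0:-→d1:-→d2:-→d3:-→d4:-→d5:-→d6:-→d7:-→d8:-→d9:-→d10:-→d11:-→d12:-→d13:-→d14:-→d15:-→d16:-→d17:-→d18:-→d19:-→d20:-→d21:-→d22:-→d23:-→d24:-→d25:-→d26:-→d27:-→d28:-→d29:-→d30:-→d31:-→d32:H1  best=H1
  add 202.0.0.0/7 -> H3 at depth 7
  add 200.0.0.0/6 -> H0 at depth 6
  ? 100.25.17.242  path d0:-  best=no-route
  ? 202.0.153.65  path d0:-→d1:-→d2:-→d3:-→d4:-→d5:-→d6:H0→d7:H3  best=H3
  ? 222.169.46.23  path d0:-→d1:-→d2:-→d3:-  best=no-route
  ? 251.8.57.2  path d0:-→d1:-→d2:-→d3:-→d4:-→d5:-→d6:-→d7:-→d8:-→d9:-→d10:-→d11:-→d12:-→d13:-→d14:-→d15:-→d16:-→d17:-→d18:-→d19:-→d20:-→d21:-→d22:-→d23:-→d24:-→d25:-→d26:-→d27:-→d28:-→d29:-→d30:-→d31:-→d32:H1  best=H1
  ? 249.8.57.2  path d0:-→d1:-→d2:-→d3:-→d4:-→d5:-→d6:-  best=no-route
  add 203.0.0.0/8 -> H4 at depth 8
  add 203.126.155.0/25 -> H1 at depth 25
  ? 202.5.180.6  path d0:-→d1:-→d2:-→d3:-→d4:-→d5:-→d6:H0→d7:H3  best=H3
  - 202.0.0.0/7 clear@7
  add 0.0.0.0/0 -> H3 at depth 0
  add 185.0.0.0/8 -> H4 at depth 8
  ? 203.0.0.22  path d0:H3→d1:-→d2:-→d3:-→d4:-→d5:-→d6:H0→d7:-→d8:H4→d9:-  best=H4
  add 203.126.155.0/24 -> H3 at depth 24
  add 185.240.0.0/12 -> H2 at depth 12
  ? 203.126.155.0  path d0:H3→d1:-→d2:-→d3:-→d4:-→d5:-→d6:H0→d7:-→d8:H4→d9:-→d10:-→d11:-→d12:-→d13:-→d14:-→d15:-→d16:-→d17:-→d18:-→d19:-→d20:-→d21:-→d22:-→d23:-→d24:H3→d25:H1  best=H1
  add 251.0.0.0/10 -> H5 at depth 10
  add 0.0.0.0/0 -> H0 at depth 0
  - 251.8.57.2/32 clear@32
  ? 203.0.163.99  path d0:H0→d1:-→d2:-→d3:-→d4:-→d5:-→d6:H0→d7:-→d8:H4→d9:-  best=H4
  ? 251.0.0.19  path d0:H0→d1:-→d2:-→d3:-→d4:-→d5:-→d6:-→d7:-→d8:-→d9:-→d10:H5→d11:-→d12:-  best=H5
  add 251.8.57.0/29 -> H2 at depth 29
  add 203.0.0.0/8 -> H3 at depth 8
  add 251.8.57.0/26 -> H1 at depth 26
  - 251.8.57.0/26 clear@26
  add 203.126.155.16/28 -> H3 at depth 28
  add 250.0.0.0/7 -> H0 at depth 7
  add 185.242.0.0/16 -> H5 at depth 16
  ? 250.0.127.238  path d0:H0→d1:-→d2:-→d3:-→d4:-→d5:-→d6:-→d7:H0  best=H0
  add 203.126.0.0/16 -> H4 at depth 16
  ? 203.0.82.153  path d0:H0→d1:-→d2:-→d3:-→d4:-→d5:-→d6:H0→d7:-→d8:H3→d9:-  best=H3
  add 185.240.0.0/12 -> H2 at depth 12
  ? 185.114.187.249  path d0:H0→d1:-→d2:-→d3:-→d4:-→d5:-→d6:-→d7:-→d8:H4  best=H4
  add 251.8.0.0/16 -> H5 at depth 16

== LOOKUPS ==
["H1","no-route","H3","no-route","H1","no-route","H3","H4","H1","H4","H5","H0","H3","H4"]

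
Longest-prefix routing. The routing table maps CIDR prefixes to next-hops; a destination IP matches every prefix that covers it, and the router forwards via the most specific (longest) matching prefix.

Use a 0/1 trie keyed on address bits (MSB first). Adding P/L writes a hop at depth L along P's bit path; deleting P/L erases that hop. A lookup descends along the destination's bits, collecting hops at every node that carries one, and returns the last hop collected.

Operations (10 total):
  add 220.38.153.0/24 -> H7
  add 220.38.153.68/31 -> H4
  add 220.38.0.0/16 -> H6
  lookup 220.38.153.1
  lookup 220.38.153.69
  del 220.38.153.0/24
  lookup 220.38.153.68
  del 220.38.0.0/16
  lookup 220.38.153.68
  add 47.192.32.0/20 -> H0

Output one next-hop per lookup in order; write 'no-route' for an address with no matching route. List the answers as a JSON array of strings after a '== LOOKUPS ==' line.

Process each operation:
  + 220.38.153.0/24 (H7) depth=24
  + 220.38.153.68/31 (H4) depth=31
  + 220.38.0.0/16 (H6) depth=16
  lookup 220.38.153.1: bits 1101110000100110100110010 walk d0:-→d1:-→d2:-→d3:-→d4:-→d5:-→d6:-→d7:-→d8:-→d9:-→d10:-→d11:-→d12:-→d13:-→d14:-→d15:-→d16:H6→d17:-→d18:-→d19:-→d20:-→d21:-→d22:-→d23:-→d24:H7→d25:- -> H7
  lookup 220.38.153.69: bits 1101110000100110100110010100010 walk d0:-→d1:-→d2:-→d3:-→d4:-→d5:-→d6:-→d7:-→d8:-→d9:-→d10:-→d11:-→d12:-→d13:-→d14:-→d15:-→d16:H6→d17:-→d18:-→d19:-→d20:-→d21:-→d22:-→d23:-→d24:H7→d25:-→d26:-→d27:-→d28:-→d29:-→d30:-→d31:H4 -> H4
  del 220.38.153.0/24 (clear depth 24)
  lookup 220.38.153.68: bits 1101110000100110100110010100010 walk d0:-→d1:-→d2:-→d3:-→d4:-→d5:-→d6:-→d7:-→d8:-→d9:-→d10:-→d11:-→d12:-→d13:-→d14:-→d15:-→d16:H6→d17:-→d18:-→d19:-→d20:-→d21:-→d22:-→d23:-→d24:-→d25:-→d26:-→d27:-→d28:-→d29:-→d30:-→d31:H4 -> H4
  del 220.38.0.0/16 (clear depth 16)
  lookup 220.38.153.68: bits 1101110000100110100110010100010 walk d0:-→d1:-→d2:-→d3:-→d4:-→d5:-→d6:-→d7:-→d8:-→d9:-→d10:-→d11:-→d12:-→d13:-→d14:-→d15:-→d16:-→d17:-→d18:-→d19:-→d20:-→d21:-→d22:-→d23:-→d24:-→d25:-→d26:-→d27:-→d28:-→d29:-→d30:-→d31:H4 -> H4
  + 47.192.32.0/20 (H0) depth=20

== LOOKUPS ==
["H7","H4","H4","H4"]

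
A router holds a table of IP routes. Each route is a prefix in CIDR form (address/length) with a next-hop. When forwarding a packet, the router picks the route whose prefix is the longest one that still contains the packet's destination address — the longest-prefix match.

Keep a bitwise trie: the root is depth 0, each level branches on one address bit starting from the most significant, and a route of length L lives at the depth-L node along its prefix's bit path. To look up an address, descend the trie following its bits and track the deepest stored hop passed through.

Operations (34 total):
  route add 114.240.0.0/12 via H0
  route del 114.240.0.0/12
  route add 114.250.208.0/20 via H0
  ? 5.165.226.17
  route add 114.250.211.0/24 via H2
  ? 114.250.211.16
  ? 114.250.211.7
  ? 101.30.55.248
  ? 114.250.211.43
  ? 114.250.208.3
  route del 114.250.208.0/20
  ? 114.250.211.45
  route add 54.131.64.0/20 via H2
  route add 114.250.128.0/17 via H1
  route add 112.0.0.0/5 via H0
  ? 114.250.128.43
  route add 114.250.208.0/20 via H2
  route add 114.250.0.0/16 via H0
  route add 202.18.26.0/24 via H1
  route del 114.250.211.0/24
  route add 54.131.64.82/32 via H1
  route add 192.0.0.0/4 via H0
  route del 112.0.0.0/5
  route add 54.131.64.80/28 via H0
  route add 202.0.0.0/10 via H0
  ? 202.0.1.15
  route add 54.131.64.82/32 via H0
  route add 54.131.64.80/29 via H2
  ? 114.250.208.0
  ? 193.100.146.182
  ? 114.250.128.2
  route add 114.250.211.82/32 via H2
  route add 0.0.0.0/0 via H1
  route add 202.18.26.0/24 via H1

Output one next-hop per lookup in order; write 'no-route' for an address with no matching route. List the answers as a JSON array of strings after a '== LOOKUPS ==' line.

Apply in order:
  add 114.240.0.0/12 -> H0 at depth 12
  del 114.240.0.0/12 (clear depth 12)
  add 114.250.208.0/20 -> H0 at depth 20
  Q 5.165.226.17: descend 0 ; hops seen [∅] ; pick no-route
  add 114.250.211.0/24 -> H2 at depth 24
  Q 114.250.211.16: descend 011100101111101011010011 ; hops seen [H0,H2] ; pick H2
  Q 114.250.211.7: descend 011100101111101011010011 ; hops seen [H0,H2] ; pick H2
  Q 101.30.55.248: descend 011 ; hops seen [∅] ; pick no-route
  Q 114.250.211.43: descend 011100101111101011010011 ; hops seen [H0,H2] ; pick H2
  Q 114.250.208.3: descend 0111001011111010110100 ; hops seen [H0] ; pick H0
  del 114.250.208.0/20 (clear depth 20)
  Q 114.250.211.45: descend 011100101111101011010011 ; hops seen [H2] ; pick H2
  add 54.131.64.0/20 -> H2 at depth 20
  add 114.250.128.0/17 -> H1 at depth 17
  add 112.0.0.0/5 -> H0 at depth 5
  Q 114.250.128.43: descend 01110010111110101 ; hops seen [H0,H1] ; pick H1
  add 114.250.208.0/20 -> H2 at depth 20
  add 114.250.0.0/16 -> H0 at depth 16
  add 202.18.26.0/24 -> H1 at depth 24
  del 114.250.211.0/24 (clear depth 24)
  add 54.131.64.82/32 -> H1 at depth 32
  add 192.0.0.0/4 -> H0 at depth 4
  del 112.0.0.0/5 (clear depth 5)
  add 54.131.64.80/28 -> H0 at depth 28
  add 202.0.0.0/10 -> H0 at depth 10
  Q 202.0.1.15: descend 11001010000 ; hops seen [H0,H0] ; pick H0
  add 54.131.64.82/32 -> H0 at depth 32
  add 54.131.64.80/29 -> H2 at depth 29
  Q 114.250.208.0: descend 0111001011111010110100 ; hops seen [H0,H1,H2] ; pick H2
  Q 193.100.146.182: descend 1100 ; hops seen [H0] ; pick H0
  Q 114.250.128.2: descend 01110010111110101 ; hops seen [H0,H1] ; pick H1
  add 114.250.211.82/32 -> H2 at depth 32
  add 0.0.0.0/0 -> H1 at depth 0
  add 202.18.26.0/24 -> H1 at depth 24

== LOOKUPS ==
["no-route","H2","H2","no-route","H2","H0","H2","H1","H0","H2","H0","H1"]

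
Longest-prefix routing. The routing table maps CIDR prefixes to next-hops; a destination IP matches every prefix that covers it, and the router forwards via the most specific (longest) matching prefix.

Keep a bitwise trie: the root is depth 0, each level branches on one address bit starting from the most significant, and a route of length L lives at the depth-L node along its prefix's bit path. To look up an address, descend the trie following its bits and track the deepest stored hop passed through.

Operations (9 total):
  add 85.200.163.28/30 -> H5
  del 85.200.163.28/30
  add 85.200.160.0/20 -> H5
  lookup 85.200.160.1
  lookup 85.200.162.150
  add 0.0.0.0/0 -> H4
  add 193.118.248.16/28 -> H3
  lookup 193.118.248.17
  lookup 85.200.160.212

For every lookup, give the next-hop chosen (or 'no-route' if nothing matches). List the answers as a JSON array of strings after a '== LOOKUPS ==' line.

Trace:
  add 85.200.163.28/30 -> H5 at depth 30
  del 85.200.163.28/30 (clear depth 30)
  add 85.200.160.0/20 -> H5 at depth 20
  ? 85.200.160.1  path d0:-→d1:-→d2:-→d3:-→d4:-→d5:-→d6:-→d7:-→d8:-→d9:-→d10:-→d11:-→d12:-→d13:-→d14:-→d15:-→d16:-→d17:-→d18:-→d19:-→d20:H5→d21:-→d22:-  best=H5
  ? 85.200.162.150  path d0:-→d1:-→d2:-→d3:-→d4:-→d5:-→d6:-→d7:-→d8:-→d9:-→d10:-→d11:-→d12:-→d13:-→d14:-→d15:-→d16:-→d17:-→d18:-→d19:-→d20:H5→d21:-→d22:-→d23:-  best=H5
  add 0.0.0.0/0 -> H4 at depth 0
  add 193.118.248.16/28 -> H3 at depth 28
  ? 193.118.248.17  path d0:H4→d1:-→d2:-→d3:-→d4:-→d5:-→d6:-→d7:-→d8:-→d9:-→d10:-→d11:-→d12:-→d13:-→d14:-→d15:-→d16:-→d17:-→d18:-→d19:-→d20:-→d21:-→d22:-→d23:-→d24:-→d25:-→d26:-→d27:-→d28:H3  best=H3
  ? 85.200.160.212  path d0:H4→d1:-→d2:-→d3:-→d4:-→d5:-→d6:-→d7:-→d8:-→d9:-→d10:-→d11:-→d12:-→d13:-→d14:-→d15:-→d16:-→d17:-→d18:-→d19:-→d20:H5→d21:-→d22:-  best=H5

== LOOKUPS ==
["H5","H5","H3","H5"]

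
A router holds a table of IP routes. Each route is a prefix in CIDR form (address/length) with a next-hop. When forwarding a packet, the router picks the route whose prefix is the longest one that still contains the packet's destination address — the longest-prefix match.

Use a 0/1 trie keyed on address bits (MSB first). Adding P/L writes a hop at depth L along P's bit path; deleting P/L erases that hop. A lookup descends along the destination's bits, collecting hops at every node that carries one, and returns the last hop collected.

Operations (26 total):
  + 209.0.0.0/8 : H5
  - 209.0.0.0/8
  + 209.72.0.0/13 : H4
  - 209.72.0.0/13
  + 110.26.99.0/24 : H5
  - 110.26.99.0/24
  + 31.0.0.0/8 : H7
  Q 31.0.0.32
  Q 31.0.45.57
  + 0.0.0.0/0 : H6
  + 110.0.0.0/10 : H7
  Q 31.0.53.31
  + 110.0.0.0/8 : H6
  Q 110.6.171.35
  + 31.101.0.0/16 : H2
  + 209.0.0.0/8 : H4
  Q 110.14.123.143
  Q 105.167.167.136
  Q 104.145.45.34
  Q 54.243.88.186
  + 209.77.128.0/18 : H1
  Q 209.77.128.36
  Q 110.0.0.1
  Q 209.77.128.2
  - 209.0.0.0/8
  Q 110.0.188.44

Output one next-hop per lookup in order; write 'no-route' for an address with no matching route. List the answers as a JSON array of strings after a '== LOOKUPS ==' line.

Process each operation:
  add 209.0.0.0/8 -> H5 at depth 8
  - 209.0.0.0/8 clear@8
  add 209.72.0.0/13 -> H4 at depth 13
  - 209.72.0.0/13 clear@13
  add 110.26.99.0/24 -> H5 at depth 24
  - 110.26.99.0/24 clear@24
  add 31.0.0.0/8 -> H7 at depth 8
  lookup 31.0.0.32: bits 00011111 walk d0:-→d1:-→d2:-→d3:-→d4:-→d5:-→d6:-→d7:-→d8:H7 -> H7
  lookup 31.0.45.57: bits 00011111 walk d0:-→d1:-→d2:-→d3:-→d4:-→d5:-→d6:-→d7:-→d8:H7 -> H7
  add 0.0.0.0/0 -> H6 at depth 0
  add 110.0.0.0/10 -> H7 at depth 10
  lookup 31.0.53.31: bits 00011111 walk d0:H6→d1:-→d2:-→d3:-→d4:-→d5:-→d6:-→d7:-→d8:H7 -> H7
  add 110.0.0.0/8 -> H6 at depth 8
  lookup 110.6.171.35: bits 01101110000 walk d0:H6→d1:-→d2:-→d3:-→d4:-→d5:-→d6:-→d7:-→d8:H6→d9:-→d10:H7→d11:- -> H7
  add 31.101.0.0/16 -> H2 at depth 16
  add 209.0.0.0/8 -> H4 at depth 8
  lookup 110.14.123.143: bits 01101110000 walk d0:H6→d1:-→d2:-→d3:-→d4:-→d5:-→d6:-→d7:-→d8:H6→d9:-→d10:H7→d11:- -> H7
  lookup 105.167.167.136: bits 01101 walk d0:H6→d1:-→d2:-→d3:-→d4:-→d5:- -> H6
  lookup 104.145.45.34: bits 01101 walk d0:H6→d1:-→d2:-→d3:-→d4:-→d5:- -> H6
  lookup 54.243.88.186: bits 00 walk d0:H6→d1:-→d2:- -> H6
  add 209.77.128.0/18 -> H1 at depth 18
  lookup 209.77.128.36: bits 110100010100110110 walk d0:H6→d1:-→d2:-→d3:-→d4:-→d5:-→d6:-→d7:-→d8:H4→d9:-→d10:-→d11:-→d12:-→d13:-→d14:-→d15:-→d16:-→d17:-→d18:H1 -> H1
  lookup 110.0.0.1: bits 01101110000 walk d0:H6→d1:-→d2:-→d3:-→d4:-→d5:-→d6:-→d7:-→d8:H6→d9:-→d10:H7→d11:- -> H7
  lookup 209.77.128.2: bits 110100010100110110 walk d0:H6→d1:-→d2:-→d3:-→d4:-→d5:-→d6:-→d7:-→d8:H4→d9:-→d10:-→d11:-→d12:-→d13:-→d14:-→d15:-→d16:-→d17:-→d18:H1 -> H1
  - 209.0.0.0/8 clear@8
  lookup 110.0.188.44: bits 01101110000 walk d0:H6→d1:-→d2:-→d3:-→d4:-→d5:-→d6:-→d7:-→d8:H6→d9:-→d10:H7→d11:- -> H7

== LOOKUPS ==
["H7","H7","H7","H7","H7","H6","H6","H6","H1","H7","H1","H7"]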